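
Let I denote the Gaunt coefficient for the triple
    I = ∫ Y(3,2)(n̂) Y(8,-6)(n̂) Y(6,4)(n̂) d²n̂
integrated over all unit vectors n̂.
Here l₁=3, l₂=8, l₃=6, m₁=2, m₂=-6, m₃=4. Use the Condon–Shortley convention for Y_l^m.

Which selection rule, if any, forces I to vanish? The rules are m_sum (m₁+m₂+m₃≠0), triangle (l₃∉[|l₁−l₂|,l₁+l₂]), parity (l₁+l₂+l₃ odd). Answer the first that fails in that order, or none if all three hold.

Σmᵢ = 0  ✓
l₃∈[|l₁−l₂|,l₁+l₂]=[5,11], have l₃=6  ✓
Σlᵢ = 17 ⇒ odd  ✗

parity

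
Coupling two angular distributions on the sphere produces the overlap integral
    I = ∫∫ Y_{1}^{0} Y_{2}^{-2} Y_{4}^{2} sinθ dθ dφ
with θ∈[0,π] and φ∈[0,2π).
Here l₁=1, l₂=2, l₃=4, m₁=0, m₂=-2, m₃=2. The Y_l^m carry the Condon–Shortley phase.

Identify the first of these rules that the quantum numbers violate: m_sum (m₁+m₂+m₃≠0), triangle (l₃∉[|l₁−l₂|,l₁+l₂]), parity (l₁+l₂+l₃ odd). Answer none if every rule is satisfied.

triangle

Σmᵢ = 0  ✓
l₃∈[|l₁−l₂|,l₁+l₂]=[1,3], have l₃=4  ✗
Σlᵢ = 7 ⇒ odd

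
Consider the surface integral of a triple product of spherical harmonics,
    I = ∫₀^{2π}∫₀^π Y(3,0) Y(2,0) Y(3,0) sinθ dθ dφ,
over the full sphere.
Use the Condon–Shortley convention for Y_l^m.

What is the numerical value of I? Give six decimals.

0.168209

m-sum 0 ✓  L=8 even ✓  1≤3≤5 ✓
Π(2lᵢ+1) = 7×5×7 = 245
triangle coeff Δ(3,2,3) = 1/3780
Σ_t [0,2]: t=0:+1/24 t=1:−1/4 t=2:+1/24 = -1/6
(3j)²=4/105 [(3 2 3; 0 0 0)], sign=+1
(m-triple is (0,0,0) — same symbol as above.)
⇒ 4πI² = 16/45
I = (+1)√(16/45/(4π)) = 0.16820883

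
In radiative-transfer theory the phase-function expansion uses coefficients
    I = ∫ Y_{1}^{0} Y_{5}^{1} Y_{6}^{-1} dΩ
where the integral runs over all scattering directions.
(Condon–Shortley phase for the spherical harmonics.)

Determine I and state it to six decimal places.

Rules hold: Σm=0, L=12 even, 4≤6≤6.
N = 3·11·13 = 429
Δ = 0!·2!·10!/13! = 1/858
Racah Σ t=0..0: t=0:+1/14400 = 1/14400
⇒ 3j(1 5 6; 0 0 0)² = 6/143, sgn +1
Racah Σ t=0..0: t=0:+1/17280 = 1/17280
⇒ 3j(1 5 6; 0 1 -1)² = 35/858, sgn -1
4πI² = N·(3j₀)²·(3jₘ)² = 105/143
I = -1·√(0.734266/4π) = -0.24172507

-0.241725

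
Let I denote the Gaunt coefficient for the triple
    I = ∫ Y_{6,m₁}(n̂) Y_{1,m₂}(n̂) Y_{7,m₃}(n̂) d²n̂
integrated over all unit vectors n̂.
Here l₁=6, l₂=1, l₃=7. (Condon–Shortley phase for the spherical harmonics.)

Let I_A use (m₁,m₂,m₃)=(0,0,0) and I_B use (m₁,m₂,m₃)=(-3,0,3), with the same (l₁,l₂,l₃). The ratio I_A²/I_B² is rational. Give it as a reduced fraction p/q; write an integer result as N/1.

49/40

Shared (l₁,l₂,l₃)=(6,1,7): N and (l;000)² cancel in I_A²/I_B².
A: Δ = 0!·12!·2!/15! = 1/1365; Racah Σ t=0..0: t=0:+1/518400 = 1/518400; ⇒ 3j(6 1 7; 0 0 0)² = 7/195, sgn -1
B: Δ = 0!·12!·2!/15! = 1/1365; Racah Σ t=0..0: t=0:+1/2177280 = 1/2177280; ⇒ 3j(6 1 7; -3 0 3)² = 8/273, sgn +1
I_A²/I_B² = (7/195)/(8/273) = 49/40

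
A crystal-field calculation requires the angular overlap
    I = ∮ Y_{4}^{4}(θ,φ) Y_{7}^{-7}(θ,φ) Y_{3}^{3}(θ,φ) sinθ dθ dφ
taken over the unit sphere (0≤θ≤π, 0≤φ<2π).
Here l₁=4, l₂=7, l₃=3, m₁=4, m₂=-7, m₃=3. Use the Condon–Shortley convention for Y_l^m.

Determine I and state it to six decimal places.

-0.369241

Rules hold: Σm=0, L=14 even, 3≤3≤11.
N = 9·15·7 = 945
Δ = 8!·0!·6!/15! = 1/45045
Racah Σ t=4..4: t=4:+1/20736 = 1/20736
⇒ 3j(4 7 3; 0 0 0)² = 35/1287, sgn -1
Racah Σ t=0..0: t=0:+1/29030400 = 1/29030400
⇒ 3j(4 7 3; 4 -7 3)² = 1/15, sgn +1
4πI² = N·(3j₀)²·(3jₘ)² = 245/143
I = -1·√(1.71329/4π) = -0.36924115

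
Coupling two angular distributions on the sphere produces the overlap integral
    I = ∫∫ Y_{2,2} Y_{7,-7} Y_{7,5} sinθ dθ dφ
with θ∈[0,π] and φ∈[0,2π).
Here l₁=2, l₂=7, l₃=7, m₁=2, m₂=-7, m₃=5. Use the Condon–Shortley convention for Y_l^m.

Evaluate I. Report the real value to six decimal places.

0.066694

m-sum 0 ✓  L=16 even ✓  5≤7≤9 ✓
Π(2lᵢ+1) = 5×15×15 = 1125
triangle coeff Δ(2,7,7) = 1/185640
Σ_t [0,2]: t=0:+1/2419200 t=1:−1/518400 t=2:+1/2419200 = -1/907200
(3j)²=56/3315 [(2 7 7; 0 0 0)], sign=+1
Σ_t [0,0]: t=0:+1/1916006400 = 1/1916006400
(3j)²=1/340 [(2 7 7; 2 -7 5)], sign=+1
⇒ 4πI² = 210/3757
I = (+1)√(210/3757/(4π)) = 0.06669359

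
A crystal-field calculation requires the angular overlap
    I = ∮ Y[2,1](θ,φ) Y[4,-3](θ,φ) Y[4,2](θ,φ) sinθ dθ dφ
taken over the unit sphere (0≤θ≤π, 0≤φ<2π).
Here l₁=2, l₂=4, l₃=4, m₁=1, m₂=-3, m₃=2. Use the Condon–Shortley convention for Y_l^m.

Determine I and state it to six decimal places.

Rules hold: Σm=0, L=10 even, 2≤4≤6.
N = 5·9·9 = 405
Δ = 2!·2!·6!/11! = 1/13860
Racah Σ t=0..2: t=0:+1/192 t=1:−1/36 t=2:+1/192 = -5/288
⇒ 3j(2 4 4; 0 0 0)² = 20/693, sgn -1
Racah Σ t=0..1: t=0:+1/240 t=1:−1/1440 = 1/288
⇒ 3j(2 4 4; 1 -3 2)² = 5/132, sgn +1
4πI² = N·(3j₀)²·(3jₘ)² = 375/847
I = -1·√(0.442739/4π) = -0.18770204

-0.187702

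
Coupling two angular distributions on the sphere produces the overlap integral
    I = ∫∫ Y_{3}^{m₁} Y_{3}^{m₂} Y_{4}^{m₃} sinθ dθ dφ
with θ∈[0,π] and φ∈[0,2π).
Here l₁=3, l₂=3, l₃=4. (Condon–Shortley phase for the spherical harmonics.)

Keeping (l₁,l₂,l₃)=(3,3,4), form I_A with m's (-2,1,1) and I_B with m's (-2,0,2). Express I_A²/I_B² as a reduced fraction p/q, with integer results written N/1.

32/3

l's match ⇒ only the (l;m) 3-j factors differ between A and B.
A: triangle coeff Δ(3,3,4) = 1/34650; Σ_t [1,2]: t=1:−1/144 t=2:+1/48 = 1/72; (3j)²=16/693 [(3 3 4; -2 1 1)], sign=-1
B: triangle coeff Δ(3,3,4) = 1/34650; Σ_t [1,2]: t=1:−1/96 t=2:+1/72 = 1/288; (3j)²=1/462 [(3 3 4; -2 0 2)], sign=+1
I_A²/I_B² = (16/693)/(1/462) = 32/3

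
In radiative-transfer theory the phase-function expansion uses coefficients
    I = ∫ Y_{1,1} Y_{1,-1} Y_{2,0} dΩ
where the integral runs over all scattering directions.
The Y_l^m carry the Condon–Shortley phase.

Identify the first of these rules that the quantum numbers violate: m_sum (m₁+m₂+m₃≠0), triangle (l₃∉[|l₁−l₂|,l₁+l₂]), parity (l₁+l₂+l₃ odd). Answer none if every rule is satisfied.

none

Σmᵢ = 0  ✓
l₃∈[|l₁−l₂|,l₁+l₂]=[0,2], have l₃=2  ✓
Σlᵢ = 4 ⇒ even  ✓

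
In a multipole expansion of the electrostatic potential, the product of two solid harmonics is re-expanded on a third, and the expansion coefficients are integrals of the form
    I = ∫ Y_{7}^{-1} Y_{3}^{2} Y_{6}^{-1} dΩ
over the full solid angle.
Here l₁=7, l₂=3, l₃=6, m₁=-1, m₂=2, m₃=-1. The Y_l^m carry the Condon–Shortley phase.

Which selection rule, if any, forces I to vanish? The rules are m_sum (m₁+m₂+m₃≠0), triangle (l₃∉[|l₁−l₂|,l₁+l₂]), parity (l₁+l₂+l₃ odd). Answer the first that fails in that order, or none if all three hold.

m₁+m₂+m₃ = -1 + 2 − 1 = 0  ✓
triangle: |7−3|=4 ≤ l₃=6 ≤ 7+3=10  ✓
parity: l₁+l₂+l₃ = 16 is even  ✓

none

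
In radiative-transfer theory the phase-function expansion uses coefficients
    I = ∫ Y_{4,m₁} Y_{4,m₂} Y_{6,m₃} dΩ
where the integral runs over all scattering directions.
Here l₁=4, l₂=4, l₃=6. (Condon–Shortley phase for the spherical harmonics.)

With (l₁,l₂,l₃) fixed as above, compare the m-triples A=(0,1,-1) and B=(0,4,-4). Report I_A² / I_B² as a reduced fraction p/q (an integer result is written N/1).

Shared (l₁,l₂,l₃)=(4,4,6): N and (l;000)² cancel in I_A²/I_B².
A: Δ = 2!·6!·6!/15! = 1/1261260; Racah Σ t=0..2: t=0:+1/11520 t=1:−1/1728 t=2:+1/3456 = -7/34560; ⇒ 3j(4 4 6; 0 1 -1)² = 7/858, sgn +1
B: Δ = 2!·6!·6!/15! = 1/1261260; Racah Σ t=2..2: t=2:+1/69120 = 1/69120; ⇒ 3j(4 4 6; 0 4 -4)² = 4/143, sgn +1
I_A²/I_B² = (7/858)/(4/143) = 7/24

7/24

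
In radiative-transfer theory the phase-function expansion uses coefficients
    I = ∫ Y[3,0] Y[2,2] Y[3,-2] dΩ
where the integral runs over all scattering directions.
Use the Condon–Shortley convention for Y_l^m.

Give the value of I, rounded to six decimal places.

-0.188063

Rules hold: Σm=0, L=8 even, 1≤3≤5.
N = 7·5·7 = 245
Δ = 2!·4!·2!/9! = 1/3780
Racah Σ t=0..2: t=0:+1/24 t=1:−1/4 t=2:+1/24 = -1/6
⇒ 3j(3 2 3; 0 0 0)² = 4/105, sgn +1
Racah Σ t=2..2: t=2:+1/24 = 1/24
⇒ 3j(3 2 3; 0 2 -2)² = 1/21, sgn -1
4πI² = N·(3j₀)²·(3jₘ)² = 4/9
I = -1·√(0.444444/4π) = -0.18806319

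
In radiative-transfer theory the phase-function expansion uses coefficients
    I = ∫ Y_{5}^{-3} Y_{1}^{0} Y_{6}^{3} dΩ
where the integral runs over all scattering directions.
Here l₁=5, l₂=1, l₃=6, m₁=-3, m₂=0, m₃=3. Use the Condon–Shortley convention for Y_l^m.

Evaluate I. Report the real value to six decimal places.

-0.212310

m-sum 0 ✓  L=12 even ✓  4≤6≤6 ✓
Π(2lᵢ+1) = 11×3×13 = 429
triangle coeff Δ(5,1,6) = 1/858
Σ_t [0,0]: t=0:+1/14400 = 1/14400
(3j)²=6/143 [(5 1 6; 0 0 0)], sign=+1
Σ_t [0,0]: t=0:+1/80640 = 1/80640
(3j)²=9/286 [(5 1 6; -3 0 3)], sign=-1
⇒ 4πI² = 81/143
I = (-1)√(81/143/(4π)) = -0.21230956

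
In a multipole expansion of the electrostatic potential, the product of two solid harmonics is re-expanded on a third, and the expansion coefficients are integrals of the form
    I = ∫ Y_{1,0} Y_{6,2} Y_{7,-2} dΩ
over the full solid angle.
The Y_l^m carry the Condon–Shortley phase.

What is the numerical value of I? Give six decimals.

0.234717

m-sum 0 ✓  L=14 even ✓  5≤7≤7 ✓
Π(2lᵢ+1) = 3×13×15 = 585
triangle coeff Δ(1,6,7) = 1/1365
Σ_t [0,0]: t=0:+1/518400 = 1/518400
(3j)²=7/195 [(1 6 7; 0 0 0)], sign=-1
Σ_t [0,0]: t=0:+1/967680 = 1/967680
(3j)²=3/91 [(1 6 7; 0 2 -2)], sign=-1
⇒ 4πI² = 9/13
I = (+1)√(9/13/(4π)) = 0.23471705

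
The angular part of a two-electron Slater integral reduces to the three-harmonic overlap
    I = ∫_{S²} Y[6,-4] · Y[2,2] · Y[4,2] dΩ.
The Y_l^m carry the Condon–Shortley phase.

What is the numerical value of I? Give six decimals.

0.230476

Checks pass: Σm=0; 12 even; l₃=4∈[4,8].
(2·6+1)(2·2+1)(2·4+1) = 585
Δ: 4! 8! 0! / 13! → 1/6435
sum: t=2:+1/2304 = 1/2304
3j²(6 2 4; 0 0 0) = Δ·Π!·Σ² = 5/143  (sign +1)
sum: t=4:+1/34560 = 1/34560
3j²(6 2 4; -4 2 2) = Δ·Π!·Σ² = 14/429  (sign +1)
combine: 4πI² = 585·5/143·14/429 = 1050/1573
take √, sign +1: I = 0.23047581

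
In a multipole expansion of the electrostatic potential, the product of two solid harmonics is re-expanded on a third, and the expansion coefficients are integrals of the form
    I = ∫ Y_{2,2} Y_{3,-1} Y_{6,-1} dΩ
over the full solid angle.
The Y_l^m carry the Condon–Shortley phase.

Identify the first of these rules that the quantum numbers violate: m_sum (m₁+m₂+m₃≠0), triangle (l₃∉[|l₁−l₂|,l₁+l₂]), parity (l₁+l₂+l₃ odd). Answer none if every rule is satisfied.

azimuthal sum: 2 − 1 − 1 = 0  ✓
1 ≤ 6 ≤ 5 (triangle on l)  ✗
L = 2 + 3 + 6 = 11 (odd)

triangle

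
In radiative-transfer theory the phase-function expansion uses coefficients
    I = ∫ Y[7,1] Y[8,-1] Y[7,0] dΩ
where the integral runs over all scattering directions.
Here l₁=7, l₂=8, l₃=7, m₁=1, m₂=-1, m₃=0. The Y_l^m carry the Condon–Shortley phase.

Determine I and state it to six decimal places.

-0.059744

Checks pass: Σm=0; 22 even; l₃=7∈[1,15].
(2·7+1)(2·8+1)(2·7+1) = 3825
Δ: 8! 6! 8! / 23! → 1/22086194130
sum: t=1:−1/18289152000 t=2:+1/248832000 t=3:−1/24883200 t=4:+1/11943936 t=5:−1/24883200 t=6:+1/248832000 t=7:−1/18289152000 = 11/975421440
3j²(7 8 7; 0 0 0) = Δ·Π!·Σ² = 1750/289731  (sign -1)
sum: t=0:+1/146313216000 t=1:−1/870912000 t=2:+1/49766400 t=3:−1/14929920 t=4:+1/19906560 t=5:−1/124416000 t=6:+1/5225472000 = -11/1950842880
3j²(7 8 7; 1 -1 0) = Δ·Π!·Σ² = 375/193154  (sign +1)
combine: 4πI² = 3825·1750/289731·375/193154 = 24609375/548653937
take √, sign -1: I = -0.05974425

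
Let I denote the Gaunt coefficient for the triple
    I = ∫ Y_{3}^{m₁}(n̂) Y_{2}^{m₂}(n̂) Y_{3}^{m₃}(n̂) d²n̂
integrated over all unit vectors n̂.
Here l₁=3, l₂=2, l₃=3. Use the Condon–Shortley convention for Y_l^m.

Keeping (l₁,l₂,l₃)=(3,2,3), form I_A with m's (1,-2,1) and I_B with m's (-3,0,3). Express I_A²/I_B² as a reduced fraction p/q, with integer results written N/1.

24/25

l's match ⇒ only the (l;m) 3-j factors differ between A and B.
A: triangle coeff Δ(3,2,3) = 1/3780; Σ_t [0,0]: t=0:+1/16 = 1/16; (3j)²=2/35 [(3 2 3; 1 -2 1)], sign=+1
B: triangle coeff Δ(3,2,3) = 1/3780; Σ_t [2,2]: t=2:+1/96 = 1/96; (3j)²=5/84 [(3 2 3; -3 0 3)], sign=+1
I_A²/I_B² = (2/35)/(5/84) = 24/25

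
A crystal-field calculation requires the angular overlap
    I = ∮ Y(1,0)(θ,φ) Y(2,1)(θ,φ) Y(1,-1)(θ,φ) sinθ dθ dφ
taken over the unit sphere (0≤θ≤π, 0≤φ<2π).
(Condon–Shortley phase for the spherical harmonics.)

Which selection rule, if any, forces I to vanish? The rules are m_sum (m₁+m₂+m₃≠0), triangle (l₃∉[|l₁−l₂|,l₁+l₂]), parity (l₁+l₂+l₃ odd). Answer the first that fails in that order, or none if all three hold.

none

Σmᵢ = 0  ✓
l₃∈[|l₁−l₂|,l₁+l₂]=[1,3], have l₃=1  ✓
Σlᵢ = 4 ⇒ even  ✓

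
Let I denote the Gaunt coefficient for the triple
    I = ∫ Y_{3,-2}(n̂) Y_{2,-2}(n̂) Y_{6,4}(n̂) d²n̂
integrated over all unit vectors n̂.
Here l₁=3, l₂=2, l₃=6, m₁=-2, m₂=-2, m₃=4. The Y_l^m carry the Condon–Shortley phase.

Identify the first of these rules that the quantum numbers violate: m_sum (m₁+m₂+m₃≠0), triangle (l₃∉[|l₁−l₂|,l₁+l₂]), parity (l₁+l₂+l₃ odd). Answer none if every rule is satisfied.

triangle

azimuthal sum: -2 − 2 + 4 = 0  ✓
1 ≤ 6 ≤ 5 (triangle on l)  ✗
L = 3 + 2 + 6 = 11 (odd)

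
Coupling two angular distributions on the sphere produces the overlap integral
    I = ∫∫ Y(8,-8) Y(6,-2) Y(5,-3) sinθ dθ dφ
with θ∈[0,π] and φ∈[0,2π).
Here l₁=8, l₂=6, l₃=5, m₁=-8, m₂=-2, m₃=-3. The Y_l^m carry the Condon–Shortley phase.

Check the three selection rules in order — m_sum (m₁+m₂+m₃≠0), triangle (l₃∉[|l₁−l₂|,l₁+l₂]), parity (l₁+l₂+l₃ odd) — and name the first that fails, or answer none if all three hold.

azimuthal sum: -8 − 2 − 3 = -13  ✗
2 ≤ 5 ≤ 14 (triangle on l)
L = 8 + 6 + 5 = 19 (odd)

m_sum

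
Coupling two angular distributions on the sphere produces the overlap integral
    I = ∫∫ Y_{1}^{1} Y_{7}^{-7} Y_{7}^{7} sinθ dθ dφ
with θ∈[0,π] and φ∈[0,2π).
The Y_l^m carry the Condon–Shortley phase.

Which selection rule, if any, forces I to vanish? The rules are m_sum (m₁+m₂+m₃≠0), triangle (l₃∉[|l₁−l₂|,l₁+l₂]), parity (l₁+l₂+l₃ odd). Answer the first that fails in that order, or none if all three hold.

m_sum

m₁+m₂+m₃ = 1 − 7 + 7 = 1  ✗
triangle: |1−7|=6 ≤ l₃=7 ≤ 1+7=8
parity: l₁+l₂+l₃ = 15 is odd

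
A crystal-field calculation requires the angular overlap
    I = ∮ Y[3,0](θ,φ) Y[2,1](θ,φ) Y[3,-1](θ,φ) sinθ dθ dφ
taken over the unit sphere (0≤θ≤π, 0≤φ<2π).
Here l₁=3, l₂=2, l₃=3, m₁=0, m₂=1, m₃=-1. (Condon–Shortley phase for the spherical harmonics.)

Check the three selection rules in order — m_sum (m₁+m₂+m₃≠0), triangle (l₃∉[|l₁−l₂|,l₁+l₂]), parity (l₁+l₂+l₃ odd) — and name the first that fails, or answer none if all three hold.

none

Σmᵢ = 0  ✓
l₃∈[|l₁−l₂|,l₁+l₂]=[1,5], have l₃=3  ✓
Σlᵢ = 8 ⇒ even  ✓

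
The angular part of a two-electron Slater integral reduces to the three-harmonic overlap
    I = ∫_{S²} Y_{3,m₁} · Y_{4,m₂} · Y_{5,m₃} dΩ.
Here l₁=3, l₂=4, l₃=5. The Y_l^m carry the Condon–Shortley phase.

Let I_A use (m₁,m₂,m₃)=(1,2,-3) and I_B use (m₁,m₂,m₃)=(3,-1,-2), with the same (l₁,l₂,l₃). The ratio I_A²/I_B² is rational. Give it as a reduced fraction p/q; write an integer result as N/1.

l's match ⇒ only the (l;m) 3-j factors differ between A and B.
A: triangle coeff Δ(3,4,5) = 1/180180; Σ_t [0,2]: t=0:+1/5760 t=1:−1/720 t=2:+1/2304 = -1/1280; (3j)²=27/1430 [(3 4 5; 1 2 -3)], sign=-1
B: triangle coeff Δ(3,4,5) = 1/180180; Σ_t [0,0]: t=0:+1/1728 = 1/1728; (3j)²=25/858 [(3 4 5; 3 -1 -2)], sign=-1
I_A²/I_B² = (27/1430)/(25/858) = 81/125

81/125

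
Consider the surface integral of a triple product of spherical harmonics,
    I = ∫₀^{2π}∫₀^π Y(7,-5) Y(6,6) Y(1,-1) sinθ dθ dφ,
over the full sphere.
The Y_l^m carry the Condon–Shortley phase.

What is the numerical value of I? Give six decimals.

m-sum 0 ✓  L=14 even ✓  1≤1≤13 ✓
Π(2lᵢ+1) = 15×13×3 = 585
triangle coeff Δ(7,6,1) = 1/1365
Σ_t [6,6]: t=6:+1/518400 = 1/518400
(3j)²=7/195 [(7 6 1; 0 0 0)], sign=-1
Σ_t [12,12]: t=12:+1/958003200 = 1/958003200
(3j)²=1/1365 [(7 6 1; -5 6 -1)], sign=+1
⇒ 4πI² = 1/65
I = (-1)√(1/65/(4π)) = -0.03498955

-0.034990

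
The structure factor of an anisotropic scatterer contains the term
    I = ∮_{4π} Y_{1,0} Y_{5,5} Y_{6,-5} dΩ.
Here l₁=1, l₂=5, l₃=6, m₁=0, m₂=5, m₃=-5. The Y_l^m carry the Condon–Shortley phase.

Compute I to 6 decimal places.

-0.135514

Checks pass: Σm=0; 12 even; l₃=6∈[4,6].
(2·1+1)(2·5+1)(2·6+1) = 429
Δ: 0! 2! 10! / 13! → 1/858
sum: t=0:+1/14400 = 1/14400
3j²(1 5 6; 0 0 0) = Δ·Π!·Σ² = 6/143  (sign +1)
sum: t=0:+1/3628800 = 1/3628800
3j²(1 5 6; 0 5 -5) = Δ·Π!·Σ² = 1/78  (sign -1)
combine: 4πI² = 429·6/143·1/78 = 3/13
take √, sign -1: I = -0.13551395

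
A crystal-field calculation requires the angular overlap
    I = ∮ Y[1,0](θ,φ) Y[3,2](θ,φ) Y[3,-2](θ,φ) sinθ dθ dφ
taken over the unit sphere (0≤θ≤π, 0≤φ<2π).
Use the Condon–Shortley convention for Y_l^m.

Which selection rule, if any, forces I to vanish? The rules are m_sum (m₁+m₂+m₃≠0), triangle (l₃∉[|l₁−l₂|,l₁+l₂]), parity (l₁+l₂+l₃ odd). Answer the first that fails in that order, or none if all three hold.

parity

azimuthal sum: 0 + 2 − 2 = 0  ✓
2 ≤ 3 ≤ 4 (triangle on l)  ✓
L = 1 + 3 + 3 = 7 (odd)  ✗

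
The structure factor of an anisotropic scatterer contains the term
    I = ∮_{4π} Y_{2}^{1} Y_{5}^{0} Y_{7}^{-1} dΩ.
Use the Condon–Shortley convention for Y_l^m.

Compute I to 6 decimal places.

-0.207724

m-sum 0 ✓  L=14 even ✓  3≤7≤7 ✓
Π(2lᵢ+1) = 5×11×15 = 825
triangle coeff Δ(2,5,7) = 1/15015
Σ_t [0,0]: t=0:+1/57600 = 1/57600
(3j)²=21/715 [(2 5 7; 0 0 0)], sign=-1
Σ_t [0,0]: t=0:+1/86400 = 1/86400
(3j)²=16/715 [(2 5 7; 1 0 -1)], sign=+1
⇒ 4πI² = 1008/1859
I = (-1)√(1008/1859/(4π)) = -0.20772350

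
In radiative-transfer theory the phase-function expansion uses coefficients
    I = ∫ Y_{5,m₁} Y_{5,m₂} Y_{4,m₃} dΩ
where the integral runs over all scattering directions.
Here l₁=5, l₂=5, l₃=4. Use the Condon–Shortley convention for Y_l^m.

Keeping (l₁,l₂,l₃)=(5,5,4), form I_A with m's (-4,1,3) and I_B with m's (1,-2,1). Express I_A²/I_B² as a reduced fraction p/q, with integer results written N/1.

12/7

Shared (l₁,l₂,l₃)=(5,5,4): N and (l;000)² cancel in I_A²/I_B².
A: Δ = 6!·4!·4!/15! = 1/3153150; Racah Σ t=5..6: t=5:−1/17280 t=6:+1/103680 = -1/20736; ⇒ 3j(5 5 4; -4 1 3)² = 10/429, sgn +1
B: Δ = 6!·4!·4!/15! = 1/3153150; Racah Σ t=0..3: t=0:+1/103680 t=1:−1/2880 t=2:+1/1152 t=3:−1/5184 = 7/20736; ⇒ 3j(5 5 4; 1 -2 1)² = 35/2574, sgn -1
I_A²/I_B² = (10/429)/(35/2574) = 12/7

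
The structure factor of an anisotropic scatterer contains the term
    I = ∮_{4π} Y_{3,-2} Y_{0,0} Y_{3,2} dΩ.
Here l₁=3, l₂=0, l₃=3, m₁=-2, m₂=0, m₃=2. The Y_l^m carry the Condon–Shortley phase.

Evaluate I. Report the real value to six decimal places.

Checks pass: Σm=0; 6 even; l₃=3∈[3,3].
(2·3+1)(2·0+1)(2·3+1) = 49
Δ: 0! 6! 0! / 7! → 1/7
sum: t=0:+1/36 = 1/36
3j²(3 0 3; 0 0 0) = Δ·Π!·Σ² = 1/7  (sign -1)
sum: t=0:+1/120 = 1/120
3j²(3 0 3; -2 0 2) = Δ·Π!·Σ² = 1/7  (sign -1)
combine: 4πI² = 49·1/7·1/7 = 1/1
take √, sign +1: I = 0.28209479

0.282095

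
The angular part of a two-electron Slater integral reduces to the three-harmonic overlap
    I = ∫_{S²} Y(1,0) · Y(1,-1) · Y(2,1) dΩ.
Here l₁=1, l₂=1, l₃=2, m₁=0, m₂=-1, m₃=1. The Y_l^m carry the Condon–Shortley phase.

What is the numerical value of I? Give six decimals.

Checks pass: Σm=0; 4 even; l₃=2∈[0,2].
(2·1+1)(2·1+1)(2·2+1) = 45
Δ: 0! 2! 2! / 5! → 1/30
sum: t=0:+1/1 = 1/1
3j²(1 1 2; 0 0 0) = Δ·Π!·Σ² = 2/15  (sign +1)
sum: t=0:+1/2 = 1/2
3j²(1 1 2; 0 -1 1) = Δ·Π!·Σ² = 1/10  (sign -1)
combine: 4πI² = 45·2/15·1/10 = 3/5
take √, sign -1: I = -0.21850969

-0.218510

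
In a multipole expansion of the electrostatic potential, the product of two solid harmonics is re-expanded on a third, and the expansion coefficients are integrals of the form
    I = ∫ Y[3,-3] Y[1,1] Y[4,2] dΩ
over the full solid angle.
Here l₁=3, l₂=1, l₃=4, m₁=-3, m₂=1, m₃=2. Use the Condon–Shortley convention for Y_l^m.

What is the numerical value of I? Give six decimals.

0.061558

m-sum 0 ✓  L=8 even ✓  2≤4≤4 ✓
Π(2lᵢ+1) = 7×3×9 = 189
triangle coeff Δ(3,1,4) = 1/252
Σ_t [0,0]: t=0:+1/36 = 1/36
(3j)²=4/63 [(3 1 4; 0 0 0)], sign=+1
Σ_t [0,0]: t=0:+1/1440 = 1/1440
(3j)²=1/252 [(3 1 4; -3 1 2)], sign=+1
⇒ 4πI² = 1/21
I = (+1)√(1/21/(4π)) = 0.06155813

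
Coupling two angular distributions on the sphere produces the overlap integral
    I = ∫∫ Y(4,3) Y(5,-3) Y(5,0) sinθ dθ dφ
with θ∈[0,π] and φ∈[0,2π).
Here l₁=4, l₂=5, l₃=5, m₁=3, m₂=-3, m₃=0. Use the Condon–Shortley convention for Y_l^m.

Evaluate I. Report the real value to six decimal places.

0.130198

m-sum 0 ✓  L=14 even ✓  1≤5≤9 ✓
Π(2lᵢ+1) = 9×11×11 = 1089
triangle coeff Δ(4,5,5) = 1/3153150
Σ_t [0,4]: t=0:+1/69120 t=1:−1/1728 t=2:+1/576 t=3:−1/1728 t=4:+1/69120 = 7/11520
(3j)²=2/143 [(4 5 5; 0 0 0)], sign=-1
Σ_t [0,1]: t=0:+1/6912 t=1:−1/17280 = 1/11520
(3j)²=2/143 [(4 5 5; 3 -3 0)], sign=-1
⇒ 4πI² = 36/169
I = (+1)√(36/169/(4π)) = 0.13019760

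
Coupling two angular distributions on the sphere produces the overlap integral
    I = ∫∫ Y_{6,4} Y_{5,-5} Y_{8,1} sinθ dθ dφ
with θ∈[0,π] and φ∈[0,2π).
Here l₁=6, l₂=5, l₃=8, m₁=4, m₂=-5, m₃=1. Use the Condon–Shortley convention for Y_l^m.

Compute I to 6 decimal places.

Σlᵢ=19 odd — θ-integrand is odd under cosθ→−cosθ; I=0

0.000000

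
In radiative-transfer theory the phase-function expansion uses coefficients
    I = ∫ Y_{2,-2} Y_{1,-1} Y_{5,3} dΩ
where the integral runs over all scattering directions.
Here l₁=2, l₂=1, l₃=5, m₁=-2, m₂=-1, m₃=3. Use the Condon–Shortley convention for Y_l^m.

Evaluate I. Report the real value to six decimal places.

0.000000

triangle: need 1≤l₃≤3, have 5; I=0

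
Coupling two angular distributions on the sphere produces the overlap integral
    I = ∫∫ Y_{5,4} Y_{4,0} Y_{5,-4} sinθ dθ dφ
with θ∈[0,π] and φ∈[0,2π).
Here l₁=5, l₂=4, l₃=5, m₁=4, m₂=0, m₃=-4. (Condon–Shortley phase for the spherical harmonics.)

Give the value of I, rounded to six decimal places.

Checks pass: Σm=0; 14 even; l₃=5∈[1,9].
(2·5+1)(2·4+1)(2·5+1) = 1089
Δ: 4! 6! 4! / 15! → 1/3153150
sum: t=0:+1/69120 t=1:−1/1728 t=2:+1/576 t=3:−1/1728 t=4:+1/69120 = 7/11520
3j²(5 4 5; 0 0 0) = Δ·Π!·Σ² = 2/143  (sign -1)
sum: t=0:+1/69120 t=1:−1/25920 = -1/41472
3j²(5 4 5; 4 0 -4) = Δ·Π!·Σ² = 2/143  (sign +1)
combine: 4πI² = 1089·2/143·2/143 = 36/169
take √, sign -1: I = -0.13019760

-0.130198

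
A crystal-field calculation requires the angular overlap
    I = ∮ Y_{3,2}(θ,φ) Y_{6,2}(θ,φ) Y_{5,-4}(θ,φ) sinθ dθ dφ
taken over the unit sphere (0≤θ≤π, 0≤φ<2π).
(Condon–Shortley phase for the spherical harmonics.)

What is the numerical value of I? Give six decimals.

m-sum 0 ✓  L=14 even ✓  3≤5≤9 ✓
Π(2lᵢ+1) = 7×13×11 = 1001
triangle coeff Δ(3,6,5) = 1/675675
Σ_t [1,3]: t=1:−1/8640 t=2:+1/2304 t=3:−1/8640 = 7/34560
(3j)²=7/429 [(3 6 5; 0 0 0)], sign=-1
Σ_t [0,1]: t=0:+1/967680 t=1:−1/60480 = -1/64512
(3j)²=15/1001 [(3 6 5; 2 2 -4)], sign=+1
⇒ 4πI² = 35/143
I = (-1)√(35/143/(4π)) = -0.13956004

-0.139560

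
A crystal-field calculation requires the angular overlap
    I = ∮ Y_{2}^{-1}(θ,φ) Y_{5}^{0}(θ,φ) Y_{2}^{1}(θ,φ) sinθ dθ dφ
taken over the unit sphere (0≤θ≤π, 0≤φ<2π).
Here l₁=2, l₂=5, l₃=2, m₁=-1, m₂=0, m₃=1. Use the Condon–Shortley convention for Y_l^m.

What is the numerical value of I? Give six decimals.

0.000000

|2−5|≤2≤2+5 violated ⇒ I = 0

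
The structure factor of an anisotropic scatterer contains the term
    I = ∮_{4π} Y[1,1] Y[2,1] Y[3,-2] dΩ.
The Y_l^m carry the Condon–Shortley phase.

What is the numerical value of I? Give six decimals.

Rules hold: Σm=0, L=6 even, 1≤3≤3.
N = 3·5·7 = 105
Δ = 0!·2!·4!/7! = 1/105
Racah Σ t=0..0: t=0:+1/4 = 1/4
⇒ 3j(1 2 3; 0 0 0)² = 3/35, sgn -1
Racah Σ t=0..0: t=0:+1/12 = 1/12
⇒ 3j(1 2 3; 1 1 -2)² = 2/21, sgn -1
4πI² = N·(3j₀)²·(3jₘ)² = 6/7
I = +1·√(0.857143/4π) = 0.26116903

0.261169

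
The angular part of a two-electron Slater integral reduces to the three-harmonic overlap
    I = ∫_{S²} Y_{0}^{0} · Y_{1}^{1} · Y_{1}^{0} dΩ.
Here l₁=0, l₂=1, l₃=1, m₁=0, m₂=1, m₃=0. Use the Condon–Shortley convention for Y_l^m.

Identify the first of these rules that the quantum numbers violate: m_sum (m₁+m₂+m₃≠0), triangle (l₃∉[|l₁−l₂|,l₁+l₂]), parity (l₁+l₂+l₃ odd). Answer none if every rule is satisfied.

Σmᵢ = 1  ✗
l₃∈[|l₁−l₂|,l₁+l₂]=[1,1], have l₃=1
Σlᵢ = 2 ⇒ even

m_sum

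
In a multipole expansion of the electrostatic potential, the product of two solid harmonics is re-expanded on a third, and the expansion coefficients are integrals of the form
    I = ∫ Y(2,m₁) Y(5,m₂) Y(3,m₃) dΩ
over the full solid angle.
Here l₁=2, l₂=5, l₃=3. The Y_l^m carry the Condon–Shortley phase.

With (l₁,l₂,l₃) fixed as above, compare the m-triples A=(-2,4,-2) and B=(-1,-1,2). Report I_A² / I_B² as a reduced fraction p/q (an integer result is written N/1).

21/4

Shared (l₁,l₂,l₃)=(2,5,3): N and (l;000)² cancel in I_A²/I_B².
A: Δ = 4!·0!·6!/11! = 1/2310; Racah Σ t=4..4: t=4:+1/2880 = 1/2880; ⇒ 3j(2 5 3; -2 4 -2)² = 3/55, sgn -1
B: Δ = 4!·0!·6!/11! = 1/2310; Racah Σ t=3..3: t=3:−1/720 = -1/720; ⇒ 3j(2 5 3; -1 -1 2)² = 4/385, sgn +1
I_A²/I_B² = (3/55)/(4/385) = 21/4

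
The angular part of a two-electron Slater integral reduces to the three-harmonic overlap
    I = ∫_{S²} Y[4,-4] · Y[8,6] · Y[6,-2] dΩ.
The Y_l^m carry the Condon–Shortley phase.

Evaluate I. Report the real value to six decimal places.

m-sum 0 ✓  L=18 even ✓  4≤6≤12 ✓
Π(2lᵢ+1) = 9×17×13 = 1989
triangle coeff Δ(4,8,6) = 1/23279256
Σ_t [2,4]: t=2:+1/1658880 t=3:−1/518400 t=4:+1/1658880 = -1/1382400
(3j)²=504/46189 [(4 8 6; 0 0 0)], sign=-1
Σ_t [6,6]: t=6:+1/116121600 = 1/116121600
(3j)²=7/323 [(4 8 6; -4 6 -2)], sign=+1
⇒ 4πI² = 31752/67507
I = (-1)√(31752/67507/(4π)) = -0.19346669

-0.193467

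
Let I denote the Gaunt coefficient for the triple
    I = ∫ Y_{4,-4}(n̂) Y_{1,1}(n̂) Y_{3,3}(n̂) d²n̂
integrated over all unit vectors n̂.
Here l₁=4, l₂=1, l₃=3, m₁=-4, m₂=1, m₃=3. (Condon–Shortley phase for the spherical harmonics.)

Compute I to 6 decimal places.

m-sum 0 ✓  L=8 even ✓  3≤3≤5 ✓
Π(2lᵢ+1) = 9×3×7 = 189
triangle coeff Δ(4,1,3) = 1/252
Σ_t [1,1]: t=1:−1/36 = -1/36
(3j)²=4/63 [(4 1 3; 0 0 0)], sign=+1
Σ_t [2,2]: t=2:+1/1440 = 1/1440
(3j)²=1/9 [(4 1 3; -4 1 3)], sign=+1
⇒ 4πI² = 4/3
I = (+1)√(4/3/(4π)) = 0.32573501

0.325735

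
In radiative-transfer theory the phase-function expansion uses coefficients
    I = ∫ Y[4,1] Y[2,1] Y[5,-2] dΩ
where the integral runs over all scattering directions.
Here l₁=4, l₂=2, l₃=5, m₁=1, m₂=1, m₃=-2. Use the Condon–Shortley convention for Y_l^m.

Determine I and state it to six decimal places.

l₁+l₂+l₃=11 is odd: 3j(l;000)=0 ⇒ I=0

0.000000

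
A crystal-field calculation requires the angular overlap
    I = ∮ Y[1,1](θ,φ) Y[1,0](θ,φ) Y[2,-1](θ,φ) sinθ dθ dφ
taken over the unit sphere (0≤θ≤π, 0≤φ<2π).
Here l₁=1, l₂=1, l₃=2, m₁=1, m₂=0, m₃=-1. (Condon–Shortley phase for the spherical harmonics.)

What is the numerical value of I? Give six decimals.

m-sum 0 ✓  L=4 even ✓  0≤2≤2 ✓
Π(2lᵢ+1) = 3×3×5 = 45
triangle coeff Δ(1,1,2) = 1/30
Σ_t [0,0]: t=0:+1/1 = 1/1
(3j)²=2/15 [(1 1 2; 0 0 0)], sign=+1
Σ_t [0,0]: t=0:+1/2 = 1/2
(3j)²=1/10 [(1 1 2; 1 0 -1)], sign=-1
⇒ 4πI² = 3/5
I = (-1)√(3/5/(4π)) = -0.21850969

-0.218510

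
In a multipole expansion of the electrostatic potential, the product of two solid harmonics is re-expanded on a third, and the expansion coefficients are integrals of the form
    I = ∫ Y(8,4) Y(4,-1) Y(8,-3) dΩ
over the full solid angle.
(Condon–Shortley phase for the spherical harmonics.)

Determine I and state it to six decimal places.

0.124623

Rules hold: Σm=0, L=20 even, 4≤8≤12.
N = 17·9·17 = 2601
Δ = 4!·12!·4!/21! = 1/185175900
Racah Σ t=0..4: t=0:+1/557383680 t=1:−1/21772800 t=2:+1/8294400 t=3:−1/21772800 t=4:+1/557383680 = 1/30965760
⇒ 3j(8 4 8; 0 0 0)² = 36/4199, sgn +1
Racah Σ t=0..3: t=0:+1/139345920 t=1:−1/52254720 t=2:+1/174182400 t=3:−1/5748019200 = -7/1094860800
⇒ 3j(8 4 8; 4 -1 -3)² = 147/16796, sgn +1
4πI² = N·(3j₀)²·(3jₘ)² = 11907/61009
I = +1·√(0.195168/4π) = 0.12462331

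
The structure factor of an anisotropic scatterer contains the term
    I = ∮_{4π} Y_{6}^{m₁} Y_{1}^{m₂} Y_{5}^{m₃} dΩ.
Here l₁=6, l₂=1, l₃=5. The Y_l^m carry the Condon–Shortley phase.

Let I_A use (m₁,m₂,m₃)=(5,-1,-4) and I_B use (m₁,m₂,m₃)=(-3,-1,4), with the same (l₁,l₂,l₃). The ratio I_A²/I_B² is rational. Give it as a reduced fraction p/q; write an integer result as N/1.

55/3

Same 6,1,5: normalisation and zero-m 3j drop out of the ratio.
A: Δ: 2! 10! 0! / 13! → 1/858; sum: t=0:+1/725760 = 1/725760; 3j²(6 1 5; 5 -1 -4) = Δ·Π!·Σ² = 5/78  (sign -1)
B: Δ: 2! 10! 0! / 13! → 1/858; sum: t=0:+1/725760 = 1/725760; 3j²(6 1 5; -3 -1 4) = Δ·Π!·Σ² = 1/286  (sign -1)
I_A²/I_B² = (5/78)/(1/286) = 55/3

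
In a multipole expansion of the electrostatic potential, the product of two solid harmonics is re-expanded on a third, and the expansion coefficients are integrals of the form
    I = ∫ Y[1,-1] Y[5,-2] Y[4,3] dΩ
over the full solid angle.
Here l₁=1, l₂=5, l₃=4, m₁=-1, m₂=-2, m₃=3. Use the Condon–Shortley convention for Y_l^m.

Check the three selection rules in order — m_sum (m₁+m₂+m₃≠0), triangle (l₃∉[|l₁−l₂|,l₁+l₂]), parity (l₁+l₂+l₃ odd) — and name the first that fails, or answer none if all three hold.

m₁+m₂+m₃ = -1 − 2 + 3 = 0  ✓
triangle: |1−5|=4 ≤ l₃=4 ≤ 1+5=6  ✓
parity: l₁+l₂+l₃ = 10 is even  ✓

none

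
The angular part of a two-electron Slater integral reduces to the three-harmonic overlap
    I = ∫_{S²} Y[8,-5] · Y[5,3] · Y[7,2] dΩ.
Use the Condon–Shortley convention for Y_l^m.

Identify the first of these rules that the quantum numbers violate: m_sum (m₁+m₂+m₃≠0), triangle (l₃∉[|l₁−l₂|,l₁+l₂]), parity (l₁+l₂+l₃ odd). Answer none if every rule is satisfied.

none

m₁+m₂+m₃ = -5 + 3 + 2 = 0  ✓
triangle: |8−5|=3 ≤ l₃=7 ≤ 8+5=13  ✓
parity: l₁+l₂+l₃ = 20 is even  ✓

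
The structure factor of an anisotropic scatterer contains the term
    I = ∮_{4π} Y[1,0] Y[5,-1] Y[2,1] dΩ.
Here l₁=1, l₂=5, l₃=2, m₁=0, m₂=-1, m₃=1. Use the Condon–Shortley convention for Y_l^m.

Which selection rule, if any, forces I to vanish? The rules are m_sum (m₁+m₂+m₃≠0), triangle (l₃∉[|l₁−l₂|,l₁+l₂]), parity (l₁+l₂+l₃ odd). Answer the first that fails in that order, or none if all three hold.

Σmᵢ = 0  ✓
l₃∈[|l₁−l₂|,l₁+l₂]=[4,6], have l₃=2  ✗
Σlᵢ = 8 ⇒ even

triangle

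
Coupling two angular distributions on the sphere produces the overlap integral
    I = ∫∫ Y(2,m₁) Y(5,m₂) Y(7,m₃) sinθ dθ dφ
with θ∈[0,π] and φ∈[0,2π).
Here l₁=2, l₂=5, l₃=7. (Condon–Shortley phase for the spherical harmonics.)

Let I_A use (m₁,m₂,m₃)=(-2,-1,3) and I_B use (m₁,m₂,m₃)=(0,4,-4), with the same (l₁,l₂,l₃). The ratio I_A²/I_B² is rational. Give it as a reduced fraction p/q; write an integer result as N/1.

14/11

Same 2,5,7: normalisation and zero-m 3j drop out of the ratio.
A: Δ: 0! 4! 10! / 15! → 1/15015; sum: t=0:+1/414720 = 1/414720; 3j²(2 5 7; -2 -1 3) = Δ·Π!·Σ² = 2/143  (sign +1)
B: Δ: 0! 4! 10! / 15! → 1/15015; sum: t=0:+1/1451520 = 1/1451520; 3j²(2 5 7; 0 4 -4) = Δ·Π!·Σ² = 1/91  (sign -1)
I_A²/I_B² = (2/143)/(1/91) = 14/11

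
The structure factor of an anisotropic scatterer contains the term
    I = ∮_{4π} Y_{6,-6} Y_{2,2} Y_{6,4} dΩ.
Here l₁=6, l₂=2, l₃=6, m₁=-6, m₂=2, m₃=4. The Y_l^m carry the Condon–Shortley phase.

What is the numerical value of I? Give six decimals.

m-sum 0 ✓  L=14 even ✓  4≤6≤8 ✓
Π(2lᵢ+1) = 13×5×13 = 845
triangle coeff Δ(6,2,6) = 1/90090
Σ_t [0,2]: t=0:+1/69120 t=1:−1/14400 t=2:+1/69120 = -7/172800
(3j)²=14/715 [(6 2 6; 0 0 0)], sign=-1
Σ_t [2,2]: t=2:+1/14515200 = 1/14515200
(3j)²=2/455 [(6 2 6; -6 2 4)], sign=+1
⇒ 4πI² = 4/55
I = (-1)√(4/55/(4π)) = -0.07607531

-0.076075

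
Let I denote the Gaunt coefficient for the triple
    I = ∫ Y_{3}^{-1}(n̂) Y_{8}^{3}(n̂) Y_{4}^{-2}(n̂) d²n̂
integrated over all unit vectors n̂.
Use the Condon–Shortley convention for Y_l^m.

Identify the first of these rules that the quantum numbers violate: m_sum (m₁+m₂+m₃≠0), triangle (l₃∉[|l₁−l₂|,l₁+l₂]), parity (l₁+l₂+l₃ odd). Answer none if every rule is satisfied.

azimuthal sum: -1 + 3 − 2 = 0  ✓
5 ≤ 4 ≤ 11 (triangle on l)  ✗
L = 3 + 8 + 4 = 15 (odd)

triangle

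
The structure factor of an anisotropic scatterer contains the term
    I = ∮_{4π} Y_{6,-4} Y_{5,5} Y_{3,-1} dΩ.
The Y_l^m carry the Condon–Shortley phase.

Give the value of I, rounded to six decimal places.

-0.152880

Checks pass: Σm=0; 14 even; l₃=3∈[1,11].
(2·6+1)(2·5+1)(2·3+1) = 1001
Δ: 8! 4! 2! / 15! → 1/675675
sum: t=3:−1/8640 t=4:+1/2304 t=5:−1/8640 = 7/34560
3j²(6 5 3; 0 0 0) = Δ·Π!·Σ² = 7/429  (sign -1)
sum: t=8:+1/322560 = 1/322560
3j²(6 5 3; -4 5 -1) = Δ·Π!·Σ² = 18/1001  (sign +1)
combine: 4πI² = 1001·7/429·18/1001 = 42/143
take √, sign -1: I = -0.15288036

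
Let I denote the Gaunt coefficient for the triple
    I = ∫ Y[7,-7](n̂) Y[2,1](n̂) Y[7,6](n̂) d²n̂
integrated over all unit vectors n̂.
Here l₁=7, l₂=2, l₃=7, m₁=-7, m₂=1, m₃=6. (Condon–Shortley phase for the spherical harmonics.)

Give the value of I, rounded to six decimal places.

m-sum 0 ✓  L=16 even ✓  5≤7≤9 ✓
Π(2lᵢ+1) = 15×5×15 = 1125
triangle coeff Δ(7,2,7) = 1/185640
Σ_t [0,2]: t=0:+1/2419200 t=1:−1/518400 t=2:+1/2419200 = -1/907200
(3j)²=56/3315 [(7 2 7; 0 0 0)], sign=+1
Σ_t [2,2]: t=2:+1/958003200 = 1/958003200
(3j)²=13/680 [(7 2 7; -7 1 6)], sign=-1
⇒ 4πI² = 105/289
I = (-1)√(105/289/(4π)) = -0.17003597

-0.170036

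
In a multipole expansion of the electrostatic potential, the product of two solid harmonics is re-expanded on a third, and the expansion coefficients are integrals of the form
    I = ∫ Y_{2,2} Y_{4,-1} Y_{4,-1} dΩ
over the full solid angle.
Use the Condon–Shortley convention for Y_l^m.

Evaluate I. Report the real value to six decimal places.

0.200662

m-sum 0 ✓  L=10 even ✓  2≤4≤6 ✓
Π(2lᵢ+1) = 5×9×9 = 405
triangle coeff Δ(2,4,4) = 1/13860
Σ_t [0,2]: t=0:+1/192 t=1:−1/36 t=2:+1/192 = -5/288
(3j)²=20/693 [(2 4 4; 0 0 0)], sign=-1
Σ_t [0,0]: t=0:+1/144 = 1/144
(3j)²=10/231 [(2 4 4; 2 -1 -1)], sign=-1
⇒ 4πI² = 3000/5929
I = (+1)√(3000/5929/(4π)) = 0.20066192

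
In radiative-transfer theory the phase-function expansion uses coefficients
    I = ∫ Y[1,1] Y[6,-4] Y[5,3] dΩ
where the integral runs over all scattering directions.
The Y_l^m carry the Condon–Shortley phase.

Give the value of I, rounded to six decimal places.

m-sum 0 ✓  L=12 even ✓  5≤5≤7 ✓
Π(2lᵢ+1) = 3×13×11 = 429
triangle coeff Δ(1,6,5) = 1/858
Σ_t [1,1]: t=1:−1/14400 = -1/14400
(3j)²=6/143 [(1 6 5; 0 0 0)], sign=+1
Σ_t [0,0]: t=0:+1/161280 = 1/161280
(3j)²=15/286 [(1 6 5; 1 -4 3)], sign=+1
⇒ 4πI² = 135/143
I = (+1)√(135/143/(4π)) = 0.27409047

0.274090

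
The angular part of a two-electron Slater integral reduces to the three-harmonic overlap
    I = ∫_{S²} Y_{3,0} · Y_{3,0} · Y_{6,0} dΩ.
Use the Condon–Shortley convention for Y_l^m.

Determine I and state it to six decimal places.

0.237088

m-sum 0 ✓  L=12 even ✓  0≤6≤6 ✓
Π(2lᵢ+1) = 7×7×13 = 637
triangle coeff Δ(3,3,6) = 1/12012
Σ_t [0,0]: t=0:+1/1296 = 1/1296
(3j)²=100/3003 [(3 3 6; 0 0 0)], sign=+1
(m-triple is (0,0,0) — same symbol as above.)
⇒ 4πI² = 10000/14157
I = (+1)√(10000/14157/(4π)) = 0.23708793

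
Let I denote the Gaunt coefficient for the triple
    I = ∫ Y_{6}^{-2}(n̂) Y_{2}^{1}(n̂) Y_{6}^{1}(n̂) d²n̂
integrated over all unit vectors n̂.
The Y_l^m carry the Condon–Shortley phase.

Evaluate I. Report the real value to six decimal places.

Checks pass: Σm=0; 14 even; l₃=6∈[4,8].
(2·6+1)(2·2+1)(2·6+1) = 845
Δ: 2! 10! 2! / 15! → 1/90090
sum: t=0:+1/69120 t=1:−1/14400 t=2:+1/69120 = -7/172800
3j²(6 2 6; 0 0 0) = Δ·Π!·Σ² = 14/715  (sign -1)
sum: t=1:−1/60480 t=2:+1/34560 = 1/80640
3j²(6 2 6; -2 1 1) = Δ·Π!·Σ² = 6/1001  (sign -1)
combine: 4πI² = 845·14/715·6/1001 = 12/121
take √, sign +1: I = 0.08883682

0.088837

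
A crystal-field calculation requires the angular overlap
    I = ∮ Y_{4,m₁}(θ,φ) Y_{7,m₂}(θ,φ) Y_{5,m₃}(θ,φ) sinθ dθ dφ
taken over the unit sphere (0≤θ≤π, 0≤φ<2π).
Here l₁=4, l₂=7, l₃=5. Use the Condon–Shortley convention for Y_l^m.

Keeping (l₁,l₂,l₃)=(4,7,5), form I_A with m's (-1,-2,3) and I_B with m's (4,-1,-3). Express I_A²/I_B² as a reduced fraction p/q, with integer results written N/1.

Shared (l₁,l₂,l₃)=(4,7,5): N and (l;000)² cancel in I_A²/I_B².
A: Δ = 6!·2!·8!/17! = 1/6126120; Racah Σ t=3..5: t=3:−1/103680 t=4:+1/241920 t=5:−1/9676800 = -163/29030400; ⇒ 3j(4 7 5; -1 -2 3)² = 26569/2042040, sgn -1
B: Δ = 6!·2!·8!/17! = 1/6126120; Racah Σ t=0..0: t=0:+1/2073600 = 1/2073600; ⇒ 3j(4 7 5; 4 -1 -3)² = 392/109395, sgn +1
I_A²/I_B² = (26569/2042040)/(392/109395) = 79707/21952

79707/21952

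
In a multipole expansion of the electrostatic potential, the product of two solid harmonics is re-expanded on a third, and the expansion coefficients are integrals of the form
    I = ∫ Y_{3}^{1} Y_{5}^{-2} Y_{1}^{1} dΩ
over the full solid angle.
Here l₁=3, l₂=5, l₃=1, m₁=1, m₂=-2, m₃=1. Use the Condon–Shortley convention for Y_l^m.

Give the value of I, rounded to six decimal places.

0.000000

l₃=1 ∉ [2,8] — triangle fails ⇒ I = 0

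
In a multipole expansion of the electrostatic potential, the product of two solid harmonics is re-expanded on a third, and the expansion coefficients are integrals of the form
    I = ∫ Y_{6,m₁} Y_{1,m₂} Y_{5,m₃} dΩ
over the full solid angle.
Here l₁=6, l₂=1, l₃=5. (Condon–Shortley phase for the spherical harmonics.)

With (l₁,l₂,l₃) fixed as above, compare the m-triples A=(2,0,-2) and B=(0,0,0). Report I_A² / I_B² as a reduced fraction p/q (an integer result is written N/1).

Shared (l₁,l₂,l₃)=(6,1,5): N and (l;000)² cancel in I_A²/I_B².
A: Δ = 2!·10!·0!/13! = 1/858; Racah Σ t=1..1: t=1:−1/30240 = -1/30240; ⇒ 3j(6 1 5; 2 0 -2)² = 16/429, sgn +1
B: Δ = 2!·10!·0!/13! = 1/858; Racah Σ t=1..1: t=1:−1/14400 = -1/14400; ⇒ 3j(6 1 5; 0 0 0)² = 6/143, sgn +1
I_A²/I_B² = (16/429)/(6/143) = 8/9

8/9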